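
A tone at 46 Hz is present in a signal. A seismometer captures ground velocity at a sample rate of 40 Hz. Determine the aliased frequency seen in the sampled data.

6 Hz

46 Hz mod fs = 6 Hz.
6 Hz ≤ fs/2 = 20 Hz, appears at 6 Hz.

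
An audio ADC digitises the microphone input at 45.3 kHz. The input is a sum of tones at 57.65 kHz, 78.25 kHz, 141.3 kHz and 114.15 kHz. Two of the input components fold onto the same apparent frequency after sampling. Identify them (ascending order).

fs/2 = 22.65 kHz.
57.65 kHz mod fs = 12.35 kHz.
12.35 kHz ≤ fs/2 = 22.65 kHz, appears at 12.35 kHz.
78.25 kHz mod fs = 32.95 kHz.
32.95 kHz > fs/2 = 22.65 kHz, folds to fs − 32.95 kHz = 12.35 kHz.
141.3 kHz mod fs = 5.4 kHz.
5.4 kHz ≤ fs/2 = 22.65 kHz, appears at 5.4 kHz.
114.15 kHz mod fs = 23.55 kHz.
23.55 kHz > fs/2 = 22.65 kHz, folds to fs − 23.55 kHz = 21.75 kHz.
57.65 kHz and 78.25 kHz both map to 12.35 kHz.

57.65 kHz, 78.25 kHz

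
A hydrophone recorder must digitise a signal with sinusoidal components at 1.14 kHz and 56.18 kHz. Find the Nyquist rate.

Highest-frequency component: 56.18 kHz.
Nyquist rate = 2 × 56.18 kHz = 112.36 kHz.

112.36 kHz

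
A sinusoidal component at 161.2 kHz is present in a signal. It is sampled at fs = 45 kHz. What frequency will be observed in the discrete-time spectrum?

18.8 kHz

161.2 kHz mod fs = 26.2 kHz.
26.2 kHz > fs/2 = 22.5 kHz, folds to fs − 26.2 kHz = 18.8 kHz.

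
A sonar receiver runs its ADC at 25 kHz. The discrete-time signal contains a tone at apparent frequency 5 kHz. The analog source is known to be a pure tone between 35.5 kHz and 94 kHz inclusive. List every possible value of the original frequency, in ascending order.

Frequencies that alias to 5 kHz are k·fs ± 5 kHz for integer k ≥ 0.
k=0: 5 kHz.
k=1: 20 kHz, 30 kHz.
k=2: 45 kHz, 55 kHz.
k=3: 70 kHz, 80 kHz.
k=4: 95 kHz, 105 kHz.
Within [35.5 kHz, 94 kHz]: 45 kHz, 55 kHz, 70 kHz, 80 kHz.

45 kHz, 55 kHz, 70 kHz, 80 kHz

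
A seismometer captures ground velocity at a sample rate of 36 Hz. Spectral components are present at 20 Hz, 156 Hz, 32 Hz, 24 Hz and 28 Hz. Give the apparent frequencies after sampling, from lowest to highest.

4 Hz, 8 Hz, 12 Hz, 16 Hz

fs/2 = 18 Hz.
20 Hz > fs/2 = 18 Hz, folds to fs − 20 Hz = 16 Hz.
156 Hz mod fs = 12 Hz.
12 Hz ≤ fs/2 = 18 Hz, appears at 12 Hz.
32 Hz > fs/2 = 18 Hz, folds to fs − 32 Hz = 4 Hz.
24 Hz > fs/2 = 18 Hz, folds to fs − 24 Hz = 12 Hz.
28 Hz > fs/2 = 18 Hz, folds to fs − 28 Hz = 8 Hz.
Distinct values: {4 Hz, 8 Hz, 12 Hz, 16 Hz}.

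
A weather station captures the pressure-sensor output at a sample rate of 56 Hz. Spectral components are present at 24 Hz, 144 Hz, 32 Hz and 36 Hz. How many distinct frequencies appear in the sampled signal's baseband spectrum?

fs/2 = 28 Hz.
24 Hz ≤ fs/2 = 28 Hz, passes unchanged.
144 Hz mod fs = 32 Hz.
32 Hz > fs/2 = 28 Hz, folds to fs − 32 Hz = 24 Hz.
32 Hz > fs/2 = 28 Hz, folds to fs − 32 Hz = 24 Hz.
36 Hz > fs/2 = 28 Hz, folds to fs − 36 Hz = 20 Hz.
Distinct values: {20 Hz, 24 Hz} → 2.

2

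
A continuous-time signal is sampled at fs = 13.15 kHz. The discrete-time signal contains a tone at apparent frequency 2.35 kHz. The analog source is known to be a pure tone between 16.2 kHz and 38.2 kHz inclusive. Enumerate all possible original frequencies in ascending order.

Frequencies that alias to 2.35 kHz are k·fs ± 2.35 kHz for integer k ≥ 0.
k=0: 2.35 kHz.
k=1: 10.8 kHz, 15.5 kHz.
k=2: 23.95 kHz, 28.65 kHz.
k=3: 37.1 kHz, 41.8 kHz.
k=4: 50.25 kHz, 54.95 kHz.
Within [16.2 kHz, 38.2 kHz]: 23.95 kHz, 28.65 kHz, 37.1 kHz.

23.95 kHz, 28.65 kHz, 37.1 kHz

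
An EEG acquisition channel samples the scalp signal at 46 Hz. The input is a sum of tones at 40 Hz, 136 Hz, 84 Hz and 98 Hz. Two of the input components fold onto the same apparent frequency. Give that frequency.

6 Hz

fs/2 = 23 Hz.
40 Hz > fs/2 = 23 Hz, folds to fs − 40 Hz = 6 Hz.
136 Hz mod fs = 44 Hz.
44 Hz > fs/2 = 23 Hz, folds to fs − 44 Hz = 2 Hz.
84 Hz mod fs = 38 Hz.
38 Hz > fs/2 = 23 Hz, folds to fs − 38 Hz = 8 Hz.
98 Hz mod fs = 6 Hz.
6 Hz ≤ fs/2 = 23 Hz, appears at 6 Hz.
40 Hz and 98 Hz both map to 6 Hz.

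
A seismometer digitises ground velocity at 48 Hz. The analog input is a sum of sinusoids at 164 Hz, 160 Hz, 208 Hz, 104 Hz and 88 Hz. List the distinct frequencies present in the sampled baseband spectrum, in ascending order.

fs/2 = 24 Hz.
164 Hz mod fs = 20 Hz.
20 Hz ≤ fs/2 = 24 Hz, appears at 20 Hz.
160 Hz mod fs = 16 Hz.
16 Hz ≤ fs/2 = 24 Hz, appears at 16 Hz.
208 Hz mod fs = 16 Hz.
16 Hz ≤ fs/2 = 24 Hz, appears at 16 Hz.
104 Hz mod fs = 8 Hz.
8 Hz ≤ fs/2 = 24 Hz, appears at 8 Hz.
88 Hz mod fs = 40 Hz.
40 Hz > fs/2 = 24 Hz, folds to fs − 40 Hz = 8 Hz.
Distinct values: {8 Hz, 16 Hz, 20 Hz}.

8 Hz, 16 Hz, 20 Hz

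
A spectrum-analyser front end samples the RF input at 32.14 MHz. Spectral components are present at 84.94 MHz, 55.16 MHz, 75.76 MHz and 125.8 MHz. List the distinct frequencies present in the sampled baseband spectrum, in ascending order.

fs/2 = 16.07 MHz.
84.94 MHz mod fs = 20.66 MHz.
20.66 MHz > fs/2 = 16.07 MHz, folds to fs − 20.66 MHz = 11.48 MHz.
55.16 MHz mod fs = 23.02 MHz.
23.02 MHz > fs/2 = 16.07 MHz, folds to fs − 23.02 MHz = 9.12 MHz.
75.76 MHz mod fs = 11.48 MHz.
11.48 MHz ≤ fs/2 = 16.07 MHz, appears at 11.48 MHz.
125.8 MHz mod fs = 29.38 MHz.
29.38 MHz > fs/2 = 16.07 MHz, folds to fs − 29.38 MHz = 2.76 MHz.
Distinct values: {2.76 MHz, 9.12 MHz, 11.48 MHz}.

2.76 MHz, 9.12 MHz, 11.48 MHz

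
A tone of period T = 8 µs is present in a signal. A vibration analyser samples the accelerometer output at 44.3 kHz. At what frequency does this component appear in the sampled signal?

T = 8 µs → f = 1/T = 125 kHz.
125 kHz mod fs = 36.4 kHz.
36.4 kHz > fs/2 = 22.15 kHz, folds to fs − 36.4 kHz = 7.9 kHz.

7.9 kHz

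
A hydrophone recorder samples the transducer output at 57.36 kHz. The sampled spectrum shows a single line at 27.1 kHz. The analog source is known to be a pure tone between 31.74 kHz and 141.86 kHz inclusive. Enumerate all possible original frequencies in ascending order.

84.46 kHz, 87.62 kHz, 141.82 kHz

Frequencies that alias to 27.1 kHz are k·fs ± 27.1 kHz for integer k ≥ 0.
k=0: 27.1 kHz.
k=1: 30.26 kHz, 84.46 kHz.
k=2: 87.62 kHz, 141.82 kHz.
k=3: 144.98 kHz, 199.18 kHz.
Within [31.74 kHz, 141.86 kHz]: 84.46 kHz, 87.62 kHz, 141.82 kHz.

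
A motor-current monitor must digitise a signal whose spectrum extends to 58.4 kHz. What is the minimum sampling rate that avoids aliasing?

116.8 kHz

Nyquist rate = 2 × 58.4 kHz = 116.8 kHz.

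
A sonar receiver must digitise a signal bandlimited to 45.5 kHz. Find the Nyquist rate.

91 kHz

Nyquist rate = 2 × 45.5 kHz = 91 kHz.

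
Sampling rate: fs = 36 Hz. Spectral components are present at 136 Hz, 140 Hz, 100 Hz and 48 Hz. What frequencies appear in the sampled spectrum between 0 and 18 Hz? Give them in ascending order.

4 Hz, 8 Hz, 12 Hz

fs/2 = 18 Hz.
136 Hz mod fs = 28 Hz.
28 Hz > fs/2 = 18 Hz, folds to fs − 28 Hz = 8 Hz.
140 Hz mod fs = 32 Hz.
32 Hz > fs/2 = 18 Hz, folds to fs − 32 Hz = 4 Hz.
100 Hz mod fs = 28 Hz.
28 Hz > fs/2 = 18 Hz, folds to fs − 28 Hz = 8 Hz.
48 Hz mod fs = 12 Hz.
12 Hz ≤ fs/2 = 18 Hz, appears at 12 Hz.
Distinct values: {4 Hz, 8 Hz, 12 Hz}.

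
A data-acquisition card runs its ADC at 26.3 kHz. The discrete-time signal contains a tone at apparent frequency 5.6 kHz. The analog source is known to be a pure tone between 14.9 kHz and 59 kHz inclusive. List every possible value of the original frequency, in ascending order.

20.7 kHz, 31.9 kHz, 47 kHz, 58.2 kHz

Frequencies that alias to 5.6 kHz are k·fs ± 5.6 kHz for integer k ≥ 0.
k=0: 5.6 kHz.
k=1: 20.7 kHz, 31.9 kHz.
k=2: 47 kHz, 58.2 kHz.
k=3: 73.3 kHz, 84.5 kHz.
Within [14.9 kHz, 59 kHz]: 20.7 kHz, 31.9 kHz, 47 kHz, 58.2 kHz.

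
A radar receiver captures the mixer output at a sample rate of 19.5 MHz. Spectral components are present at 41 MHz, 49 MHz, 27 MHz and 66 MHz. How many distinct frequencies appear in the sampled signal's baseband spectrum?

fs/2 = 9.75 MHz.
41 MHz mod fs = 2 MHz.
2 MHz ≤ fs/2 = 9.75 MHz, appears at 2 MHz.
49 MHz mod fs = 10 MHz.
10 MHz > fs/2 = 9.75 MHz, folds to fs − 10 MHz = 9.5 MHz.
27 MHz mod fs = 7.5 MHz.
7.5 MHz ≤ fs/2 = 9.75 MHz, appears at 7.5 MHz.
66 MHz mod fs = 7.5 MHz.
7.5 MHz ≤ fs/2 = 9.75 MHz, appears at 7.5 MHz.
Distinct values: {2 MHz, 7.5 MHz, 9.5 MHz} → 3.

3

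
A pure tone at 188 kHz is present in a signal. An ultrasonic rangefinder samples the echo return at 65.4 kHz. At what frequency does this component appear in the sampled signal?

188 kHz mod fs = 57.2 kHz.
57.2 kHz > fs/2 = 32.7 kHz, folds to fs − 57.2 kHz = 8.2 kHz.

8.2 kHz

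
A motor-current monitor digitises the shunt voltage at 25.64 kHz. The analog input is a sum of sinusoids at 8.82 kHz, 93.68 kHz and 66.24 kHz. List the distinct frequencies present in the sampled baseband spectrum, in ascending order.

8.82 kHz, 8.88 kHz, 10.68 kHz

fs/2 = 12.82 kHz.
8.82 kHz ≤ fs/2 = 12.82 kHz, passes unchanged.
93.68 kHz mod fs = 16.76 kHz.
16.76 kHz > fs/2 = 12.82 kHz, folds to fs − 16.76 kHz = 8.88 kHz.
66.24 kHz mod fs = 14.96 kHz.
14.96 kHz > fs/2 = 12.82 kHz, folds to fs − 14.96 kHz = 10.68 kHz.
Distinct values: {8.82 kHz, 8.88 kHz, 10.68 kHz}.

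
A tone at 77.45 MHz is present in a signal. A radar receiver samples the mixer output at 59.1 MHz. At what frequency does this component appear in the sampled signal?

18.35 MHz

77.45 MHz mod fs = 18.35 MHz.
18.35 MHz ≤ fs/2 = 29.55 MHz, appears at 18.35 MHz.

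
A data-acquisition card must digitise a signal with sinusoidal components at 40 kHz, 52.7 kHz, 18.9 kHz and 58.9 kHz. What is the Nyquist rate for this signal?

Highest-frequency component: 58.9 kHz.
Nyquist rate = 2 × 58.9 kHz = 117.8 kHz.

117.8 kHz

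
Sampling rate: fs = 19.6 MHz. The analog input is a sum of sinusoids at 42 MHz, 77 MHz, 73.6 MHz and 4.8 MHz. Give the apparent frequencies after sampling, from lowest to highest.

1.4 MHz, 2.8 MHz, 4.8 MHz

fs/2 = 9.8 MHz.
42 MHz mod fs = 2.8 MHz.
2.8 MHz ≤ fs/2 = 9.8 MHz, appears at 2.8 MHz.
77 MHz mod fs = 18.2 MHz.
18.2 MHz > fs/2 = 9.8 MHz, folds to fs − 18.2 MHz = 1.4 MHz.
73.6 MHz mod fs = 14.8 MHz.
14.8 MHz > fs/2 = 9.8 MHz, folds to fs − 14.8 MHz = 4.8 MHz.
4.8 MHz ≤ fs/2 = 9.8 MHz, passes unchanged.
Distinct values: {1.4 MHz, 2.8 MHz, 4.8 MHz}.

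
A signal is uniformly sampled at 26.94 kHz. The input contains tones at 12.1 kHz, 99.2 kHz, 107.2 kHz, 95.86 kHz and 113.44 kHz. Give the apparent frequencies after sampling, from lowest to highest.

0.56 kHz, 5.68 kHz, 8.56 kHz, 11.9 kHz, 12.1 kHz

fs/2 = 13.47 kHz.
12.1 kHz ≤ fs/2 = 13.47 kHz, passes unchanged.
99.2 kHz mod fs = 18.38 kHz.
18.38 kHz > fs/2 = 13.47 kHz, folds to fs − 18.38 kHz = 8.56 kHz.
107.2 kHz mod fs = 26.38 kHz.
26.38 kHz > fs/2 = 13.47 kHz, folds to fs − 26.38 kHz = 0.56 kHz.
95.86 kHz mod fs = 15.04 kHz.
15.04 kHz > fs/2 = 13.47 kHz, folds to fs − 15.04 kHz = 11.9 kHz.
113.44 kHz mod fs = 5.68 kHz.
5.68 kHz ≤ fs/2 = 13.47 kHz, appears at 5.68 kHz.
Distinct values: {0.56 kHz, 5.68 kHz, 8.56 kHz, 11.9 kHz, 12.1 kHz}.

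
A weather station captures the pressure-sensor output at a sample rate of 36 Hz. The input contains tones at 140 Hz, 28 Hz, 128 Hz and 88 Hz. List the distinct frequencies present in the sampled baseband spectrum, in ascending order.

fs/2 = 18 Hz.
140 Hz mod fs = 32 Hz.
32 Hz > fs/2 = 18 Hz, folds to fs − 32 Hz = 4 Hz.
28 Hz > fs/2 = 18 Hz, folds to fs − 28 Hz = 8 Hz.
128 Hz mod fs = 20 Hz.
20 Hz > fs/2 = 18 Hz, folds to fs − 20 Hz = 16 Hz.
88 Hz mod fs = 16 Hz.
16 Hz ≤ fs/2 = 18 Hz, appears at 16 Hz.
Distinct values: {4 Hz, 8 Hz, 16 Hz}.

4 Hz, 8 Hz, 16 Hz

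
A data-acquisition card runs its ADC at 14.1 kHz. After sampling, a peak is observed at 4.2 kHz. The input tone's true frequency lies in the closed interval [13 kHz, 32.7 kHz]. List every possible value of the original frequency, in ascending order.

Frequencies that alias to 4.2 kHz are k·fs ± 4.2 kHz for integer k ≥ 0.
k=0: 4.2 kHz.
k=1: 9.9 kHz, 18.3 kHz.
k=2: 24 kHz, 32.4 kHz.
k=3: 38.1 kHz, 46.5 kHz.
Within [13 kHz, 32.7 kHz]: 18.3 kHz, 24 kHz, 32.4 kHz.

18.3 kHz, 24 kHz, 32.4 kHz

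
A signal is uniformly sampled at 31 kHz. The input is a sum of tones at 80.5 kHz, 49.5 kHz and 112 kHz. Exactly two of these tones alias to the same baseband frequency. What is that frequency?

fs/2 = 15.5 kHz.
80.5 kHz mod fs = 18.5 kHz.
18.5 kHz > fs/2 = 15.5 kHz, folds to fs − 18.5 kHz = 12.5 kHz.
49.5 kHz mod fs = 18.5 kHz.
18.5 kHz > fs/2 = 15.5 kHz, folds to fs − 18.5 kHz = 12.5 kHz.
112 kHz mod fs = 19 kHz.
19 kHz > fs/2 = 15.5 kHz, folds to fs − 19 kHz = 12 kHz.
49.5 kHz and 80.5 kHz both map to 12.5 kHz.

12.5 kHz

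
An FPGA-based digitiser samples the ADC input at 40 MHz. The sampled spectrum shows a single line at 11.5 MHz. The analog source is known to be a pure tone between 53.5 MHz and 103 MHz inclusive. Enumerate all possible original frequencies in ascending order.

68.5 MHz, 91.5 MHz

Frequencies that alias to 11.5 MHz are k·fs ± 11.5 MHz for integer k ≥ 0.
k=0: 11.5 MHz.
k=1: 28.5 MHz, 51.5 MHz.
k=2: 68.5 MHz, 91.5 MHz.
k=3: 108.5 MHz, 131.5 MHz.
Within [53.5 MHz, 103 MHz]: 68.5 MHz, 91.5 MHz.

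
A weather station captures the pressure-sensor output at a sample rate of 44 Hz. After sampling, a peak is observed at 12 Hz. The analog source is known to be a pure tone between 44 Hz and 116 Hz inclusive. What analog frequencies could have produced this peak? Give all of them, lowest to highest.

Frequencies that alias to 12 Hz are k·fs ± 12 Hz for integer k ≥ 0.
k=0: 12 Hz.
k=1: 32 Hz, 56 Hz.
k=2: 76 Hz, 100 Hz.
k=3: 120 Hz, 144 Hz.
Within [44 Hz, 116 Hz]: 56 Hz, 76 Hz, 100 Hz.

56 Hz, 76 Hz, 100 Hz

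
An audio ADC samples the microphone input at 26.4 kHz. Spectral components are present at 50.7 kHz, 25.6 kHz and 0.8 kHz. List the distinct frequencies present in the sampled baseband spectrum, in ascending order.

fs/2 = 13.2 kHz.
50.7 kHz mod fs = 24.3 kHz.
24.3 kHz > fs/2 = 13.2 kHz, folds to fs − 24.3 kHz = 2.1 kHz.
25.6 kHz > fs/2 = 13.2 kHz, folds to fs − 25.6 kHz = 0.8 kHz.
0.8 kHz ≤ fs/2 = 13.2 kHz, passes unchanged.
Distinct values: {0.8 kHz, 2.1 kHz}.

0.8 kHz, 2.1 kHz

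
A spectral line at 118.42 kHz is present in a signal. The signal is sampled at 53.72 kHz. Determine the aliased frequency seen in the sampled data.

10.98 kHz

118.42 kHz mod fs = 10.98 kHz.
10.98 kHz ≤ fs/2 = 26.86 kHz, appears at 10.98 kHz.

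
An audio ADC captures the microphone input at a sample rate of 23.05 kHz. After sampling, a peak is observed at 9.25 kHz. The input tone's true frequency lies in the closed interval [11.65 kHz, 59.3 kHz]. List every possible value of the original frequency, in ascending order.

13.8 kHz, 32.3 kHz, 36.85 kHz, 55.35 kHz

Frequencies that alias to 9.25 kHz are k·fs ± 9.25 kHz for integer k ≥ 0.
k=0: 9.25 kHz.
k=1: 13.8 kHz, 32.3 kHz.
k=2: 36.85 kHz, 55.35 kHz.
k=3: 59.9 kHz, 78.4 kHz.
Within [11.65 kHz, 59.3 kHz]: 13.8 kHz, 32.3 kHz, 36.85 kHz, 55.35 kHz.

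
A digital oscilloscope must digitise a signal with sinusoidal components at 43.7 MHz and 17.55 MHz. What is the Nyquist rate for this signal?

Highest-frequency component: 43.7 MHz.
Nyquist rate = 2 × 43.7 MHz = 87.4 MHz.

87.4 MHz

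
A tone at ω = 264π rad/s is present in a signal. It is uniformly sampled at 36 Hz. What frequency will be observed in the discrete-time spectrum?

12 Hz

ω = 264π rad/s → f = ω/(2π) = 132 Hz.
132 Hz mod fs = 24 Hz.
24 Hz > fs/2 = 18 Hz, folds to fs − 24 Hz = 12 Hz.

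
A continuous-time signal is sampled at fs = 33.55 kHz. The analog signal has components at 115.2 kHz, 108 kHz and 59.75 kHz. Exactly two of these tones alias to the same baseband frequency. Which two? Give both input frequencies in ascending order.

59.75 kHz, 108 kHz

fs/2 = 16.775 kHz.
115.2 kHz mod fs = 14.55 kHz.
14.55 kHz ≤ fs/2 = 16.775 kHz, appears at 14.55 kHz.
108 kHz mod fs = 7.35 kHz.
7.35 kHz ≤ fs/2 = 16.775 kHz, appears at 7.35 kHz.
59.75 kHz mod fs = 26.2 kHz.
26.2 kHz > fs/2 = 16.775 kHz, folds to fs − 26.2 kHz = 7.35 kHz.
59.75 kHz and 108 kHz both map to 7.35 kHz.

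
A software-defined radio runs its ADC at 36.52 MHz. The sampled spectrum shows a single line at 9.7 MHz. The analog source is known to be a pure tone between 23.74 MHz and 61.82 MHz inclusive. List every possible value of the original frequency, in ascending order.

Frequencies that alias to 9.7 MHz are k·fs ± 9.7 MHz for integer k ≥ 0.
k=0: 9.7 MHz.
k=1: 26.82 MHz, 46.22 MHz.
k=2: 63.34 MHz, 82.74 MHz.
Within [23.74 MHz, 61.82 MHz]: 26.82 MHz, 46.22 MHz.

26.82 MHz, 46.22 MHz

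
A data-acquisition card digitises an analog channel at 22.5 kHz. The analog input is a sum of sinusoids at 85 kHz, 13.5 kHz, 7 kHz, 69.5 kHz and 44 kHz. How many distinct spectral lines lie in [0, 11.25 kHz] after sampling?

fs/2 = 11.25 kHz.
85 kHz mod fs = 17.5 kHz.
17.5 kHz > fs/2 = 11.25 kHz, folds to fs − 17.5 kHz = 5 kHz.
13.5 kHz > fs/2 = 11.25 kHz, folds to fs − 13.5 kHz = 9 kHz.
7 kHz ≤ fs/2 = 11.25 kHz, passes unchanged.
69.5 kHz mod fs = 2 kHz.
2 kHz ≤ fs/2 = 11.25 kHz, appears at 2 kHz.
44 kHz mod fs = 21.5 kHz.
21.5 kHz > fs/2 = 11.25 kHz, folds to fs − 21.5 kHz = 1 kHz.
Distinct values: {1 kHz, 2 kHz, 5 kHz, 7 kHz, 9 kHz} → 5.

5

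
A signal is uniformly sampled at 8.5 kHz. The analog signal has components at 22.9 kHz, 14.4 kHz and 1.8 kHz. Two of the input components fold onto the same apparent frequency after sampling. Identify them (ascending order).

14.4 kHz, 22.9 kHz

fs/2 = 4.25 kHz.
22.9 kHz mod fs = 5.9 kHz.
5.9 kHz > fs/2 = 4.25 kHz, folds to fs − 5.9 kHz = 2.6 kHz.
14.4 kHz mod fs = 5.9 kHz.
5.9 kHz > fs/2 = 4.25 kHz, folds to fs − 5.9 kHz = 2.6 kHz.
1.8 kHz ≤ fs/2 = 4.25 kHz, passes unchanged.
14.4 kHz and 22.9 kHz both map to 2.6 kHz.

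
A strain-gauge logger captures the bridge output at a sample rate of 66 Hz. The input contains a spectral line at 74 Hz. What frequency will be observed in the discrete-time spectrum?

8 Hz

74 Hz mod fs = 8 Hz.
8 Hz ≤ fs/2 = 33 Hz, appears at 8 Hz.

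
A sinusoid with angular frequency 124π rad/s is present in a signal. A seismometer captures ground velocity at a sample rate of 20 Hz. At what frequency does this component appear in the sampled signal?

2 Hz

ω = 124π rad/s → f = ω/(2π) = 62 Hz.
62 Hz mod fs = 2 Hz.
2 Hz ≤ fs/2 = 10 Hz, appears at 2 Hz.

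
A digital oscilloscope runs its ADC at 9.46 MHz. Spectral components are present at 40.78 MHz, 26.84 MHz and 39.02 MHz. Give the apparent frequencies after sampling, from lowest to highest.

fs/2 = 4.73 MHz.
40.78 MHz mod fs = 2.94 MHz.
2.94 MHz ≤ fs/2 = 4.73 MHz, appears at 2.94 MHz.
26.84 MHz mod fs = 7.92 MHz.
7.92 MHz > fs/2 = 4.73 MHz, folds to fs − 7.92 MHz = 1.54 MHz.
39.02 MHz mod fs = 1.18 MHz.
1.18 MHz ≤ fs/2 = 4.73 MHz, appears at 1.18 MHz.
Distinct values: {1.18 MHz, 1.54 MHz, 2.94 MHz}.

1.18 MHz, 1.54 MHz, 2.94 MHz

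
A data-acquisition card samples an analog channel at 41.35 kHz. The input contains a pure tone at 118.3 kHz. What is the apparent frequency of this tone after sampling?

118.3 kHz mod fs = 35.6 kHz.
35.6 kHz > fs/2 = 20.675 kHz, folds to fs − 35.6 kHz = 5.75 kHz.

5.75 kHz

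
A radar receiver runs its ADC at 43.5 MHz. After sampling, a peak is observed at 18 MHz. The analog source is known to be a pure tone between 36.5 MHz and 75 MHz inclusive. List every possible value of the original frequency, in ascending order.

Frequencies that alias to 18 MHz are k·fs ± 18 MHz for integer k ≥ 0.
k=0: 18 MHz.
k=1: 25.5 MHz, 61.5 MHz.
k=2: 69 MHz, 105 MHz.
k=3: 112.5 MHz, 148.5 MHz.
Within [36.5 MHz, 75 MHz]: 61.5 MHz, 69 MHz.

61.5 MHz, 69 MHz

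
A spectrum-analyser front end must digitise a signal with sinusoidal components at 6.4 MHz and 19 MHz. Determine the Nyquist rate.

38 MHz

Highest-frequency component: 19 MHz.
Nyquist rate = 2 × 19 MHz = 38 MHz.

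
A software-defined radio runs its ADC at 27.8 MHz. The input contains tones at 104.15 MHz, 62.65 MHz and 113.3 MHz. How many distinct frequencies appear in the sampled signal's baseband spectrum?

fs/2 = 13.9 MHz.
104.15 MHz mod fs = 20.75 MHz.
20.75 MHz > fs/2 = 13.9 MHz, folds to fs − 20.75 MHz = 7.05 MHz.
62.65 MHz mod fs = 7.05 MHz.
7.05 MHz ≤ fs/2 = 13.9 MHz, appears at 7.05 MHz.
113.3 MHz mod fs = 2.1 MHz.
2.1 MHz ≤ fs/2 = 13.9 MHz, appears at 2.1 MHz.
Distinct values: {2.1 MHz, 7.05 MHz} → 2.

2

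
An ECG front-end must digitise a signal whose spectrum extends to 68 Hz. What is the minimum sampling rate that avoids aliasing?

Nyquist rate = 2 × 68 Hz = 136 Hz.

136 Hz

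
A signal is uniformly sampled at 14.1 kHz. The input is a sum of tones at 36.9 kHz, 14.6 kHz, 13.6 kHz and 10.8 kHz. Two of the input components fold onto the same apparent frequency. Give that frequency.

fs/2 = 7.05 kHz.
36.9 kHz mod fs = 8.7 kHz.
8.7 kHz > fs/2 = 7.05 kHz, folds to fs − 8.7 kHz = 5.4 kHz.
14.6 kHz mod fs = 0.5 kHz.
0.5 kHz ≤ fs/2 = 7.05 kHz, appears at 0.5 kHz.
13.6 kHz > fs/2 = 7.05 kHz, folds to fs − 13.6 kHz = 0.5 kHz.
10.8 kHz > fs/2 = 7.05 kHz, folds to fs − 10.8 kHz = 3.3 kHz.
13.6 kHz and 14.6 kHz both map to 0.5 kHz.

0.5 kHz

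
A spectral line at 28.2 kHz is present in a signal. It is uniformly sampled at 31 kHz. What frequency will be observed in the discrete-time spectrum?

2.8 kHz

28.2 kHz > fs/2 = 15.5 kHz, folds to fs − 28.2 kHz = 2.8 kHz.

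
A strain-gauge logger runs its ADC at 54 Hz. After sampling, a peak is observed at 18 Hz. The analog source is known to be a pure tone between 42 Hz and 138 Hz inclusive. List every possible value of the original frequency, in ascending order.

Frequencies that alias to 18 Hz are k·fs ± 18 Hz for integer k ≥ 0.
k=0: 18 Hz.
k=1: 36 Hz, 72 Hz.
k=2: 90 Hz, 126 Hz.
k=3: 144 Hz, 180 Hz.
Within [42 Hz, 138 Hz]: 72 Hz, 90 Hz, 126 Hz.

72 Hz, 90 Hz, 126 Hz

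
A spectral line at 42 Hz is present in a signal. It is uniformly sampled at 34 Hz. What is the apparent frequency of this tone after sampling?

8 Hz

42 Hz mod fs = 8 Hz.
8 Hz ≤ fs/2 = 17 Hz, appears at 8 Hz.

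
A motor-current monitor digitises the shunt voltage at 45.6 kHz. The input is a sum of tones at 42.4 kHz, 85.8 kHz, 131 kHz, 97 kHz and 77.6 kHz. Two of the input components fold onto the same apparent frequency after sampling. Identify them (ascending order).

97 kHz, 131 kHz

fs/2 = 22.8 kHz.
42.4 kHz > fs/2 = 22.8 kHz, folds to fs − 42.4 kHz = 3.2 kHz.
85.8 kHz mod fs = 40.2 kHz.
40.2 kHz > fs/2 = 22.8 kHz, folds to fs − 40.2 kHz = 5.4 kHz.
131 kHz mod fs = 39.8 kHz.
39.8 kHz > fs/2 = 22.8 kHz, folds to fs − 39.8 kHz = 5.8 kHz.
97 kHz mod fs = 5.8 kHz.
5.8 kHz ≤ fs/2 = 22.8 kHz, appears at 5.8 kHz.
77.6 kHz mod fs = 32 kHz.
32 kHz > fs/2 = 22.8 kHz, folds to fs − 32 kHz = 13.6 kHz.
97 kHz and 131 kHz both map to 5.8 kHz.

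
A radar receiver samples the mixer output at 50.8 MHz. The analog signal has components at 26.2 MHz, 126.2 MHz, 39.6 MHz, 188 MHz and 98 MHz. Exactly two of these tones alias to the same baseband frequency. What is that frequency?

24.6 MHz

fs/2 = 25.4 MHz.
26.2 MHz > fs/2 = 25.4 MHz, folds to fs − 26.2 MHz = 24.6 MHz.
126.2 MHz mod fs = 24.6 MHz.
24.6 MHz ≤ fs/2 = 25.4 MHz, appears at 24.6 MHz.
39.6 MHz > fs/2 = 25.4 MHz, folds to fs − 39.6 MHz = 11.2 MHz.
188 MHz mod fs = 35.6 MHz.
35.6 MHz > fs/2 = 25.4 MHz, folds to fs − 35.6 MHz = 15.2 MHz.
98 MHz mod fs = 47.2 MHz.
47.2 MHz > fs/2 = 25.4 MHz, folds to fs − 47.2 MHz = 3.6 MHz.
26.2 MHz and 126.2 MHz both map to 24.6 MHz.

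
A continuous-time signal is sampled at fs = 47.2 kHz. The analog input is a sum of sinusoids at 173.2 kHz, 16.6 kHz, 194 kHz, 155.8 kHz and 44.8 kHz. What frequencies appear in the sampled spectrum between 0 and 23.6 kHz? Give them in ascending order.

fs/2 = 23.6 kHz.
173.2 kHz mod fs = 31.6 kHz.
31.6 kHz > fs/2 = 23.6 kHz, folds to fs − 31.6 kHz = 15.6 kHz.
16.6 kHz ≤ fs/2 = 23.6 kHz, passes unchanged.
194 kHz mod fs = 5.2 kHz.
5.2 kHz ≤ fs/2 = 23.6 kHz, appears at 5.2 kHz.
155.8 kHz mod fs = 14.2 kHz.
14.2 kHz ≤ fs/2 = 23.6 kHz, appears at 14.2 kHz.
44.8 kHz > fs/2 = 23.6 kHz, folds to fs − 44.8 kHz = 2.4 kHz.
Distinct values: {2.4 kHz, 5.2 kHz, 14.2 kHz, 15.6 kHz, 16.6 kHz}.

2.4 kHz, 5.2 kHz, 14.2 kHz, 15.6 kHz, 16.6 kHz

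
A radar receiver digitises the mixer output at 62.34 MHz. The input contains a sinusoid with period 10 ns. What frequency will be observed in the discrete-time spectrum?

24.68 MHz

T = 10 ns → f = 1/T = 100 MHz.
100 MHz mod fs = 37.66 MHz.
37.66 MHz > fs/2 = 31.17 MHz, folds to fs − 37.66 MHz = 24.68 MHz.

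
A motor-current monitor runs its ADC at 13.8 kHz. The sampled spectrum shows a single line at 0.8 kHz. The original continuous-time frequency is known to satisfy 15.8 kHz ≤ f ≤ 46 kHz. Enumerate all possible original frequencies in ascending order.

26.8 kHz, 28.4 kHz, 40.6 kHz, 42.2 kHz

Frequencies that alias to 0.8 kHz are k·fs ± 0.8 kHz for integer k ≥ 0.
k=0: 0.8 kHz.
k=1: 13 kHz, 14.6 kHz.
k=2: 26.8 kHz, 28.4 kHz.
k=3: 40.6 kHz, 42.2 kHz.
k=4: 54.4 kHz, 56 kHz.
Within [15.8 kHz, 46 kHz]: 26.8 kHz, 28.4 kHz, 40.6 kHz, 42.2 kHz.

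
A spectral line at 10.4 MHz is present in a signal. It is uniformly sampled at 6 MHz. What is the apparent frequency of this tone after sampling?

1.6 MHz

10.4 MHz mod fs = 4.4 MHz.
4.4 MHz > fs/2 = 3 MHz, folds to fs − 4.4 MHz = 1.6 MHz.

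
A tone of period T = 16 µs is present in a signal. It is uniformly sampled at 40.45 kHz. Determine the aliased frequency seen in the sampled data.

18.4 kHz

T = 16 µs → f = 1/T = 62.5 kHz.
62.5 kHz mod fs = 22.05 kHz.
22.05 kHz > fs/2 = 20.225 kHz, folds to fs − 22.05 kHz = 18.4 kHz.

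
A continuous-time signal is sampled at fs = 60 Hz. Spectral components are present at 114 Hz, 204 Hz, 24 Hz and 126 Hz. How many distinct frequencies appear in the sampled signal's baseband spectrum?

fs/2 = 30 Hz.
114 Hz mod fs = 54 Hz.
54 Hz > fs/2 = 30 Hz, folds to fs − 54 Hz = 6 Hz.
204 Hz mod fs = 24 Hz.
24 Hz ≤ fs/2 = 30 Hz, appears at 24 Hz.
24 Hz ≤ fs/2 = 30 Hz, passes unchanged.
126 Hz mod fs = 6 Hz.
6 Hz ≤ fs/2 = 30 Hz, appears at 6 Hz.
Distinct values: {6 Hz, 24 Hz} → 2.

2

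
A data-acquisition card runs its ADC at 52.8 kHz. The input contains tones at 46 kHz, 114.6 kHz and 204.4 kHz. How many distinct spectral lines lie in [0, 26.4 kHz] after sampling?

fs/2 = 26.4 kHz.
46 kHz > fs/2 = 26.4 kHz, folds to fs − 46 kHz = 6.8 kHz.
114.6 kHz mod fs = 9 kHz.
9 kHz ≤ fs/2 = 26.4 kHz, appears at 9 kHz.
204.4 kHz mod fs = 46 kHz.
46 kHz > fs/2 = 26.4 kHz, folds to fs − 46 kHz = 6.8 kHz.
Distinct values: {6.8 kHz, 9 kHz} → 2.

2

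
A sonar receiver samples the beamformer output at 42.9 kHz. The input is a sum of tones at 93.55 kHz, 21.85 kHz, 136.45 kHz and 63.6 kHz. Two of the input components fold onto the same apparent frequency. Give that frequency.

fs/2 = 21.45 kHz.
93.55 kHz mod fs = 7.75 kHz.
7.75 kHz ≤ fs/2 = 21.45 kHz, appears at 7.75 kHz.
21.85 kHz > fs/2 = 21.45 kHz, folds to fs − 21.85 kHz = 21.05 kHz.
136.45 kHz mod fs = 7.75 kHz.
7.75 kHz ≤ fs/2 = 21.45 kHz, appears at 7.75 kHz.
63.6 kHz mod fs = 20.7 kHz.
20.7 kHz ≤ fs/2 = 21.45 kHz, appears at 20.7 kHz.
93.55 kHz and 136.45 kHz both map to 7.75 kHz.

7.75 kHz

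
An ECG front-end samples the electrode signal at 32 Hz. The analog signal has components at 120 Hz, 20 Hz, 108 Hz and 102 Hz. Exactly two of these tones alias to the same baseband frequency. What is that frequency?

12 Hz

fs/2 = 16 Hz.
120 Hz mod fs = 24 Hz.
24 Hz > fs/2 = 16 Hz, folds to fs − 24 Hz = 8 Hz.
20 Hz > fs/2 = 16 Hz, folds to fs − 20 Hz = 12 Hz.
108 Hz mod fs = 12 Hz.
12 Hz ≤ fs/2 = 16 Hz, appears at 12 Hz.
102 Hz mod fs = 6 Hz.
6 Hz ≤ fs/2 = 16 Hz, appears at 6 Hz.
20 Hz and 108 Hz both map to 12 Hz.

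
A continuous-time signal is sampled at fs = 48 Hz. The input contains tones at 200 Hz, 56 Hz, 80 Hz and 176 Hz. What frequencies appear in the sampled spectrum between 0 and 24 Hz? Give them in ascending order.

8 Hz, 16 Hz

fs/2 = 24 Hz.
200 Hz mod fs = 8 Hz.
8 Hz ≤ fs/2 = 24 Hz, appears at 8 Hz.
56 Hz mod fs = 8 Hz.
8 Hz ≤ fs/2 = 24 Hz, appears at 8 Hz.
80 Hz mod fs = 32 Hz.
32 Hz > fs/2 = 24 Hz, folds to fs − 32 Hz = 16 Hz.
176 Hz mod fs = 32 Hz.
32 Hz > fs/2 = 24 Hz, folds to fs − 32 Hz = 16 Hz.
Distinct values: {8 Hz, 16 Hz}.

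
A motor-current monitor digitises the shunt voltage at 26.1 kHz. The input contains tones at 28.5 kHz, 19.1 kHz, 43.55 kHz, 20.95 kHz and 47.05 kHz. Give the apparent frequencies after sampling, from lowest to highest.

fs/2 = 13.05 kHz.
28.5 kHz mod fs = 2.4 kHz.
2.4 kHz ≤ fs/2 = 13.05 kHz, appears at 2.4 kHz.
19.1 kHz > fs/2 = 13.05 kHz, folds to fs − 19.1 kHz = 7 kHz.
43.55 kHz mod fs = 17.45 kHz.
17.45 kHz > fs/2 = 13.05 kHz, folds to fs − 17.45 kHz = 8.65 kHz.
20.95 kHz > fs/2 = 13.05 kHz, folds to fs − 20.95 kHz = 5.15 kHz.
47.05 kHz mod fs = 20.95 kHz.
20.95 kHz > fs/2 = 13.05 kHz, folds to fs − 20.95 kHz = 5.15 kHz.
Distinct values: {2.4 kHz, 5.15 kHz, 7 kHz, 8.65 kHz}.

2.4 kHz, 5.15 kHz, 7 kHz, 8.65 kHz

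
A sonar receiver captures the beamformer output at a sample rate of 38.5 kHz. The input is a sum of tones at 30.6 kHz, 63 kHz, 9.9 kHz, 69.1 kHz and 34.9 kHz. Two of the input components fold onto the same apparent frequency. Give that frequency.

fs/2 = 19.25 kHz.
30.6 kHz > fs/2 = 19.25 kHz, folds to fs − 30.6 kHz = 7.9 kHz.
63 kHz mod fs = 24.5 kHz.
24.5 kHz > fs/2 = 19.25 kHz, folds to fs − 24.5 kHz = 14 kHz.
9.9 kHz ≤ fs/2 = 19.25 kHz, passes unchanged.
69.1 kHz mod fs = 30.6 kHz.
30.6 kHz > fs/2 = 19.25 kHz, folds to fs − 30.6 kHz = 7.9 kHz.
34.9 kHz > fs/2 = 19.25 kHz, folds to fs − 34.9 kHz = 3.6 kHz.
30.6 kHz and 69.1 kHz both map to 7.9 kHz.

7.9 kHz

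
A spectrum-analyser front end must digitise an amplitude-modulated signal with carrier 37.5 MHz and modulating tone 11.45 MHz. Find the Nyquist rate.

97.9 MHz

AM sidebands sit at fc ± fm = 26.05 MHz and 48.95 MHz.
Highest-frequency component: 48.95 MHz.
Nyquist rate = 2 × 48.95 MHz = 97.9 MHz.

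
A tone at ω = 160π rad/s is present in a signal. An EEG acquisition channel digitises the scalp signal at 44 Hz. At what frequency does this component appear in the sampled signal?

ω = 160π rad/s → f = ω/(2π) = 80 Hz.
80 Hz mod fs = 36 Hz.
36 Hz > fs/2 = 22 Hz, folds to fs − 36 Hz = 8 Hz.

8 Hz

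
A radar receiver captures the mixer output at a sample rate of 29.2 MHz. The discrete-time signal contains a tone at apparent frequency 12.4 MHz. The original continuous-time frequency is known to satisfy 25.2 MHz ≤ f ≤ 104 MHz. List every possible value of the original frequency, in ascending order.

Frequencies that alias to 12.4 MHz are k·fs ± 12.4 MHz for integer k ≥ 0.
k=0: 12.4 MHz.
k=1: 16.8 MHz, 41.6 MHz.
k=2: 46 MHz, 70.8 MHz.
k=3: 75.2 MHz, 100 MHz.
k=4: 104.4 MHz, 129.2 MHz.
Within [25.2 MHz, 104 MHz]: 41.6 MHz, 46 MHz, 70.8 MHz, 75.2 MHz, 100 MHz.

41.6 MHz, 46 MHz, 70.8 MHz, 75.2 MHz, 100 MHz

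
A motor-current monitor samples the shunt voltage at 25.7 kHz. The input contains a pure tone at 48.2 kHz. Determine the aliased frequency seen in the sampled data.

48.2 kHz mod fs = 22.5 kHz.
22.5 kHz > fs/2 = 12.85 kHz, folds to fs − 22.5 kHz = 3.2 kHz.

3.2 kHz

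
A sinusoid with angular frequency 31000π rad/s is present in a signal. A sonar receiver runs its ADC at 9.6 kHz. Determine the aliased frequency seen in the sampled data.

ω = 31000π rad/s → f = ω/(2π) = 15500 Hz = 15.5 kHz.
15.5 kHz mod fs = 5.9 kHz.
5.9 kHz > fs/2 = 4.8 kHz, folds to fs − 5.9 kHz = 3.7 kHz.

3.7 kHz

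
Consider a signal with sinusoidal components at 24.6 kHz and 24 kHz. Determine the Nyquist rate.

Highest-frequency component: 24.6 kHz.
Nyquist rate = 2 × 24.6 kHz = 49.2 kHz.

49.2 kHz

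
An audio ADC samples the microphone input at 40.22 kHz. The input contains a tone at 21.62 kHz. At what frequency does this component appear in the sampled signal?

21.62 kHz > fs/2 = 20.11 kHz, folds to fs − 21.62 kHz = 18.6 kHz.

18.6 kHz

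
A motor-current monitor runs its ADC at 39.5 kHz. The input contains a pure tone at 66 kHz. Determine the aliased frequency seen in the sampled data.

13 kHz

66 kHz mod fs = 26.5 kHz.
26.5 kHz > fs/2 = 19.75 kHz, folds to fs − 26.5 kHz = 13 kHz.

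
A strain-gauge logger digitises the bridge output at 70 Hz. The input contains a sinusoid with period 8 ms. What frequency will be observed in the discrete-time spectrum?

15 Hz

T = 8 ms → f = 1/T = 125 Hz.
125 Hz mod fs = 55 Hz.
55 Hz > fs/2 = 35 Hz, folds to fs − 55 Hz = 15 Hz.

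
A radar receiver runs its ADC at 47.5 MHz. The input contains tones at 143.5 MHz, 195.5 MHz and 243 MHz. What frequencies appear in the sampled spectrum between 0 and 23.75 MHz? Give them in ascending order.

fs/2 = 23.75 MHz.
143.5 MHz mod fs = 1 MHz.
1 MHz ≤ fs/2 = 23.75 MHz, appears at 1 MHz.
195.5 MHz mod fs = 5.5 MHz.
5.5 MHz ≤ fs/2 = 23.75 MHz, appears at 5.5 MHz.
243 MHz mod fs = 5.5 MHz.
5.5 MHz ≤ fs/2 = 23.75 MHz, appears at 5.5 MHz.
Distinct values: {1 MHz, 5.5 MHz}.

1 MHz, 5.5 MHz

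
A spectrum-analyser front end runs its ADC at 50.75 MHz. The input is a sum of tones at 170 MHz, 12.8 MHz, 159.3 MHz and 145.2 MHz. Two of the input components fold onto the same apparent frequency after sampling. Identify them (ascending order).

fs/2 = 25.375 MHz.
170 MHz mod fs = 17.75 MHz.
17.75 MHz ≤ fs/2 = 25.375 MHz, appears at 17.75 MHz.
12.8 MHz ≤ fs/2 = 25.375 MHz, passes unchanged.
159.3 MHz mod fs = 7.05 MHz.
7.05 MHz ≤ fs/2 = 25.375 MHz, appears at 7.05 MHz.
145.2 MHz mod fs = 43.7 MHz.
43.7 MHz > fs/2 = 25.375 MHz, folds to fs − 43.7 MHz = 7.05 MHz.
145.2 MHz and 159.3 MHz both map to 7.05 MHz.

145.2 MHz, 159.3 MHz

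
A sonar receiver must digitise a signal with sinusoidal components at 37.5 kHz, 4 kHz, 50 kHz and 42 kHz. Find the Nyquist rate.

Highest-frequency component: 50 kHz.
Nyquist rate = 2 × 50 kHz = 100 kHz.

100 kHz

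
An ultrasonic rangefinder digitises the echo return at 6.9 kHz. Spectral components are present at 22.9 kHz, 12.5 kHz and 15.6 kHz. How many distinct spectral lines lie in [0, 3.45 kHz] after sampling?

fs/2 = 3.45 kHz.
22.9 kHz mod fs = 2.2 kHz.
2.2 kHz ≤ fs/2 = 3.45 kHz, appears at 2.2 kHz.
12.5 kHz mod fs = 5.6 kHz.
5.6 kHz > fs/2 = 3.45 kHz, folds to fs − 5.6 kHz = 1.3 kHz.
15.6 kHz mod fs = 1.8 kHz.
1.8 kHz ≤ fs/2 = 3.45 kHz, appears at 1.8 kHz.
Distinct values: {1.3 kHz, 1.8 kHz, 2.2 kHz} → 3.

3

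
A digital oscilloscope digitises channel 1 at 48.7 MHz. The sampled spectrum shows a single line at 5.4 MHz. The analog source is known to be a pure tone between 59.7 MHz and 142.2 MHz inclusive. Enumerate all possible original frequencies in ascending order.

Frequencies that alias to 5.4 MHz are k·fs ± 5.4 MHz for integer k ≥ 0.
k=0: 5.4 MHz.
k=1: 43.3 MHz, 54.1 MHz.
k=2: 92 MHz, 102.8 MHz.
k=3: 140.7 MHz, 151.5 MHz.
k=4: 189.4 MHz, 200.2 MHz.
Within [59.7 MHz, 142.2 MHz]: 92 MHz, 102.8 MHz, 140.7 MHz.

92 MHz, 102.8 MHz, 140.7 MHz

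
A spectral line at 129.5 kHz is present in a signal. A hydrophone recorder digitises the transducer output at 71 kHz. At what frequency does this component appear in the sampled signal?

129.5 kHz mod fs = 58.5 kHz.
58.5 kHz > fs/2 = 35.5 kHz, folds to fs − 58.5 kHz = 12.5 kHz.

12.5 kHz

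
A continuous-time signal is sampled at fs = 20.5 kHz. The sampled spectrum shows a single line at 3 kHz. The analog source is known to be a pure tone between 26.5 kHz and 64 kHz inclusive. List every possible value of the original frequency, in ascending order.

Frequencies that alias to 3 kHz are k·fs ± 3 kHz for integer k ≥ 0.
k=0: 3 kHz.
k=1: 17.5 kHz, 23.5 kHz.
k=2: 38 kHz, 44 kHz.
k=3: 58.5 kHz, 64.5 kHz.
k=4: 79 kHz, 85 kHz.
Within [26.5 kHz, 64 kHz]: 38 kHz, 44 kHz, 58.5 kHz.

38 kHz, 44 kHz, 58.5 kHz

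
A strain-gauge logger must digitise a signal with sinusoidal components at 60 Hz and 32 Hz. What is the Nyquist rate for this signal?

120 Hz

Highest-frequency component: 60 Hz.
Nyquist rate = 2 × 60 Hz = 120 Hz.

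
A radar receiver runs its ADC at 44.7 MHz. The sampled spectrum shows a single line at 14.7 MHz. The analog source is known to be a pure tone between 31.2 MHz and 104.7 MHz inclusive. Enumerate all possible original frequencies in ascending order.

Frequencies that alias to 14.7 MHz are k·fs ± 14.7 MHz for integer k ≥ 0.
k=0: 14.7 MHz.
k=1: 30 MHz, 59.4 MHz.
k=2: 74.7 MHz, 104.1 MHz.
k=3: 119.4 MHz, 148.8 MHz.
Within [31.2 MHz, 104.7 MHz]: 59.4 MHz, 74.7 MHz, 104.1 MHz.

59.4 MHz, 74.7 MHz, 104.1 MHz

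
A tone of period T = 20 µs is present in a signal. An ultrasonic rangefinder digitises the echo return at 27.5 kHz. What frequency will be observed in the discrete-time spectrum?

T = 20 µs → f = 1/T = 50 kHz.
50 kHz mod fs = 22.5 kHz.
22.5 kHz > fs/2 = 13.75 kHz, folds to fs − 22.5 kHz = 5 kHz.

5 kHz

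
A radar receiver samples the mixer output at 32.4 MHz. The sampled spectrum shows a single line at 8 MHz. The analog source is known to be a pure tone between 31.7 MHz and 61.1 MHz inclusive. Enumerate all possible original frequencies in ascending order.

40.4 MHz, 56.8 MHz

Frequencies that alias to 8 MHz are k·fs ± 8 MHz for integer k ≥ 0.
k=0: 8 MHz.
k=1: 24.4 MHz, 40.4 MHz.
k=2: 56.8 MHz, 72.8 MHz.
k=3: 89.2 MHz, 105.2 MHz.
Within [31.7 MHz, 61.1 MHz]: 40.4 MHz, 56.8 MHz.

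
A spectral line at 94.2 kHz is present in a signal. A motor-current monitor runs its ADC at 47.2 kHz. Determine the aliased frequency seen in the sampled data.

94.2 kHz mod fs = 47 kHz.
47 kHz > fs/2 = 23.6 kHz, folds to fs − 47 kHz = 0.2 kHz.

0.2 kHz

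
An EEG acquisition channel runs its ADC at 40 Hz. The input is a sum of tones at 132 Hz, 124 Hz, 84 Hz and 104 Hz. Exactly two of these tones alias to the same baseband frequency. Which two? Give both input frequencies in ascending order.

84 Hz, 124 Hz

fs/2 = 20 Hz.
132 Hz mod fs = 12 Hz.
12 Hz ≤ fs/2 = 20 Hz, appears at 12 Hz.
124 Hz mod fs = 4 Hz.
4 Hz ≤ fs/2 = 20 Hz, appears at 4 Hz.
84 Hz mod fs = 4 Hz.
4 Hz ≤ fs/2 = 20 Hz, appears at 4 Hz.
104 Hz mod fs = 24 Hz.
24 Hz > fs/2 = 20 Hz, folds to fs − 24 Hz = 16 Hz.
84 Hz and 124 Hz both map to 4 Hz.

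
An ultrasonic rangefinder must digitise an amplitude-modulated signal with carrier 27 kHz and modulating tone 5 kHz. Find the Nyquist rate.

AM sidebands sit at fc ± fm = 22 kHz and 32 kHz.
Highest-frequency component: 32 kHz.
Nyquist rate = 2 × 32 kHz = 64 kHz.

64 kHz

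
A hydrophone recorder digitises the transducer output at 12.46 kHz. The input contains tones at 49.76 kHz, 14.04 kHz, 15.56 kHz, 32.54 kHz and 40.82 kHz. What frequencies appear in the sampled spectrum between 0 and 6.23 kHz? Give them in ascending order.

0.08 kHz, 1.58 kHz, 3.1 kHz, 3.44 kHz, 4.84 kHz

fs/2 = 6.23 kHz.
49.76 kHz mod fs = 12.38 kHz.
12.38 kHz > fs/2 = 6.23 kHz, folds to fs − 12.38 kHz = 0.08 kHz.
14.04 kHz mod fs = 1.58 kHz.
1.58 kHz ≤ fs/2 = 6.23 kHz, appears at 1.58 kHz.
15.56 kHz mod fs = 3.1 kHz.
3.1 kHz ≤ fs/2 = 6.23 kHz, appears at 3.1 kHz.
32.54 kHz mod fs = 7.62 kHz.
7.62 kHz > fs/2 = 6.23 kHz, folds to fs − 7.62 kHz = 4.84 kHz.
40.82 kHz mod fs = 3.44 kHz.
3.44 kHz ≤ fs/2 = 6.23 kHz, appears at 3.44 kHz.
Distinct values: {0.08 kHz, 1.58 kHz, 3.1 kHz, 3.44 kHz, 4.84 kHz}.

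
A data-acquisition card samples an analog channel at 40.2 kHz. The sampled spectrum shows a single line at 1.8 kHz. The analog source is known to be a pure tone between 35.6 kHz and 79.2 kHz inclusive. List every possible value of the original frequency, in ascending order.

38.4 kHz, 42 kHz, 78.6 kHz

Frequencies that alias to 1.8 kHz are k·fs ± 1.8 kHz for integer k ≥ 0.
k=0: 1.8 kHz.
k=1: 38.4 kHz, 42 kHz.
k=2: 78.6 kHz, 82.2 kHz.
k=3: 118.8 kHz, 122.4 kHz.
Within [35.6 kHz, 79.2 kHz]: 38.4 kHz, 42 kHz, 78.6 kHz.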